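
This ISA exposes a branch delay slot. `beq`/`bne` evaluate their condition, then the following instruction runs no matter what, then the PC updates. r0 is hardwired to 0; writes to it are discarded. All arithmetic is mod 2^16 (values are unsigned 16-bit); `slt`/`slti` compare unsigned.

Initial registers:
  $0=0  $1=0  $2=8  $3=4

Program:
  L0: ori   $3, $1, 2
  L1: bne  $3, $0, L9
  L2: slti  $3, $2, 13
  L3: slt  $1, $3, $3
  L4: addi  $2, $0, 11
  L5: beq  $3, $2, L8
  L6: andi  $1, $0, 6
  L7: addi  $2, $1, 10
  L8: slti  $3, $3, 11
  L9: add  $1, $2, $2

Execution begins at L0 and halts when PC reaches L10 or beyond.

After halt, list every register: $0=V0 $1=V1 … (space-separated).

#0 ori   $3, $1, 2 ; 0/0/8/2
#1 bne  $3, $0, L9 ; 0/0/8/2 ; →target
#2 slti  $3, $2, 13 ; 0/0/8/1
#9 add  $1, $2, $2 ; 0/16/8/1

$0=0 $1=16 $2=8 $3=1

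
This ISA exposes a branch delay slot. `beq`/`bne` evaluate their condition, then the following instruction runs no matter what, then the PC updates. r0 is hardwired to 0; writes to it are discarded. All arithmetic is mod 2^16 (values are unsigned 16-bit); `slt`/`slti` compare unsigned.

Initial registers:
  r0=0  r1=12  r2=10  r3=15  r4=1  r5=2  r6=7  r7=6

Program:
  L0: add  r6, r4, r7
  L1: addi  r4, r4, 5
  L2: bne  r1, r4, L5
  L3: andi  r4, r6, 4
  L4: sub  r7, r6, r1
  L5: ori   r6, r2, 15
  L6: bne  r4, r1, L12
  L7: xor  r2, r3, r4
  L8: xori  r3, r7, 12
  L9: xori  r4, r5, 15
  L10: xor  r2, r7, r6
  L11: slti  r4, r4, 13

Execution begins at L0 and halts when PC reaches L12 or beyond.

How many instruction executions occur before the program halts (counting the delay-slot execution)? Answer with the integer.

[0] add  r6, r4, r7  →  {r0:0, r1:12, r2:10, r3:15, r4:1, r5:2, r6:7, r7:6}
[1] addi  r4, r4, 5  →  {r0:0, r1:12, r2:10, r3:15, r4:6, r5:2, r6:7, r7:6}
[2] bne  r1, r4, L5  →  {r0:0, r1:12, r2:10, r3:15, r4:6, r5:2, r6:7, r7:6}  ⟨branch taken⟩
[3] andi  r4, r6, 4  →  {r0:0, r1:12, r2:10, r3:15, r4:4, r5:2, r6:7, r7:6}
[5] ori   r6, r2, 15  →  {r0:0, r1:12, r2:10, r3:15, r4:4, r5:2, r6:15, r7:6}
[6] bne  r4, r1, L12  →  {r0:0, r1:12, r2:10, r3:15, r4:4, r5:2, r6:15, r7:6}  ⟨branch taken⟩
[7] xor  r2, r3, r4  →  {r0:0, r1:12, r2:11, r3:15, r4:4, r5:2, r6:15, r7:6}

7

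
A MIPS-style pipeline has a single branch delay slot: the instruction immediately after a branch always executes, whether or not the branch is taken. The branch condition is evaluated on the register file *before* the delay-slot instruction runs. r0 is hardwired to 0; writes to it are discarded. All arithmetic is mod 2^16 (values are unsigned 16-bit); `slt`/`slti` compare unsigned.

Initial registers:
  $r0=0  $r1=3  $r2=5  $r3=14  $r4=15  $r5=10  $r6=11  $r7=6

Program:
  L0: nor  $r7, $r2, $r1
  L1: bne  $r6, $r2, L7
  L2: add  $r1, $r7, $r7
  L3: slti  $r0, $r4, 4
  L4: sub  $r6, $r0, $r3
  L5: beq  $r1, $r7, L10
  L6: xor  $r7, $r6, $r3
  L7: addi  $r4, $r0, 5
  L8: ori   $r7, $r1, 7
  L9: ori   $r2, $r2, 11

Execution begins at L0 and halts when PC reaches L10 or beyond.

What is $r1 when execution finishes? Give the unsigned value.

65520

PC=0  nor  $r7, $r2, $r1     | $r0=0 $r1=3 $r2=5 $r3=14 $r4=15 $r5=10 $r6=11 $r7=65528
PC=1  bne  $r6, $r2, L7      | $r0=0 $r1=3 $r2=5 $r3=14 $r4=15 $r5=10 $r6=11 $r7=65528  [TAKEN]
PC=2  add  $r1, $r7, $r7     | $r0=0 $r1=65520 $r2=5 $r3=14 $r4=15 $r5=10 $r6=11 $r7=65528
PC=7  addi  $r4, $r0, 5      | $r0=0 $r1=65520 $r2=5 $r3=14 $r4=5 $r5=10 $r6=11 $r7=65528
PC=8  ori   $r7, $r1, 7      | $r0=0 $r1=65520 $r2=5 $r3=14 $r4=5 $r5=10 $r6=11 $r7=65527
PC=9  ori   $r2, $r2, 11     | $r0=0 $r1=65520 $r2=15 $r3=14 $r4=5 $r5=10 $r6=11 $r7=65527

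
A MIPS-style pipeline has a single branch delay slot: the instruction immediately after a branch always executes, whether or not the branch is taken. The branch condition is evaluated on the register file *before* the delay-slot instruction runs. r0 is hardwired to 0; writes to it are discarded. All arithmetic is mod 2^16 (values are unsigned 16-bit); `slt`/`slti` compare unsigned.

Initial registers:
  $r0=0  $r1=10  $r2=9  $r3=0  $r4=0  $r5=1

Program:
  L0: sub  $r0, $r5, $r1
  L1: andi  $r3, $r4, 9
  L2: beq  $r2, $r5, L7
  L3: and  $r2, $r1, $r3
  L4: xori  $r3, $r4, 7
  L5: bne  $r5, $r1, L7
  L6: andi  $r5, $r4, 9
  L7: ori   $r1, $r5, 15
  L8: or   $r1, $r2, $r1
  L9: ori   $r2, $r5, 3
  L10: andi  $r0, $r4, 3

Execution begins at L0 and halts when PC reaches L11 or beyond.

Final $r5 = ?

[0] sub  $r0, $r5, $r1  →  {$r0:0, $r1:10, $r2:9, $r3:0, $r4:0, $r5:1}
[1] andi  $r3, $r4, 9  →  {$r0:0, $r1:10, $r2:9, $r3:0, $r4:0, $r5:1}
[2] beq  $r2, $r5, L7  →  {$r0:0, $r1:10, $r2:9, $r3:0, $r4:0, $r5:1}  ⟨branch fallthrough⟩
[3] and  $r2, $r1, $r3  →  {$r0:0, $r1:10, $r2:0, $r3:0, $r4:0, $r5:1}
[4] xori  $r3, $r4, 7  →  {$r0:0, $r1:10, $r2:0, $r3:7, $r4:0, $r5:1}
[5] bne  $r5, $r1, L7  →  {$r0:0, $r1:10, $r2:0, $r3:7, $r4:0, $r5:1}  ⟨branch taken⟩
[6] andi  $r5, $r4, 9  →  {$r0:0, $r1:10, $r2:0, $r3:7, $r4:0, $r5:0}
[7] ori   $r1, $r5, 15  →  {$r0:0, $r1:15, $r2:0, $r3:7, $r4:0, $r5:0}
[8] or   $r1, $r2, $r1  →  {$r0:0, $r1:15, $r2:0, $r3:7, $r4:0, $r5:0}
[9] ori   $r2, $r5, 3  →  {$r0:0, $r1:15, $r2:3, $r3:7, $r4:0, $r5:0}
[10] andi  $r0, $r4, 3  →  {$r0:0, $r1:15, $r2:3, $r3:7, $r4:0, $r5:0}

0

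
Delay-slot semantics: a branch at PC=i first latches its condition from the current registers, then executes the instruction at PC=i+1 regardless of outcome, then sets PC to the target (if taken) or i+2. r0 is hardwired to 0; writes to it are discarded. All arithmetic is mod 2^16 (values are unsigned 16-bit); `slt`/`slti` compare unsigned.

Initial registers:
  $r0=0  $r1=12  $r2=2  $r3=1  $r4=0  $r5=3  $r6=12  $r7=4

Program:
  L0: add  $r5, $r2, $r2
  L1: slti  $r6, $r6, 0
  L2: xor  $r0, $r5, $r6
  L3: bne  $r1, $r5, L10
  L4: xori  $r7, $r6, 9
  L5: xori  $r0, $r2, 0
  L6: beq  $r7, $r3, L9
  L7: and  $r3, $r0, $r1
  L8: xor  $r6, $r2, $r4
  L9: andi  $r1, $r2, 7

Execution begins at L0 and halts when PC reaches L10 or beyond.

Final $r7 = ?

9

#0 add  $r5, $r2, $r2 ; 0/12/2/1/0/4/12/4
#1 slti  $r6, $r6, 0 ; 0/12/2/1/0/4/0/4
#2 xor  $r0, $r5, $r6 ; 0/12/2/1/0/4/0/4
#3 bne  $r1, $r5, L10 ; 0/12/2/1/0/4/0/4 ; →target
#4 xori  $r7, $r6, 9 ; 0/12/2/1/0/4/0/9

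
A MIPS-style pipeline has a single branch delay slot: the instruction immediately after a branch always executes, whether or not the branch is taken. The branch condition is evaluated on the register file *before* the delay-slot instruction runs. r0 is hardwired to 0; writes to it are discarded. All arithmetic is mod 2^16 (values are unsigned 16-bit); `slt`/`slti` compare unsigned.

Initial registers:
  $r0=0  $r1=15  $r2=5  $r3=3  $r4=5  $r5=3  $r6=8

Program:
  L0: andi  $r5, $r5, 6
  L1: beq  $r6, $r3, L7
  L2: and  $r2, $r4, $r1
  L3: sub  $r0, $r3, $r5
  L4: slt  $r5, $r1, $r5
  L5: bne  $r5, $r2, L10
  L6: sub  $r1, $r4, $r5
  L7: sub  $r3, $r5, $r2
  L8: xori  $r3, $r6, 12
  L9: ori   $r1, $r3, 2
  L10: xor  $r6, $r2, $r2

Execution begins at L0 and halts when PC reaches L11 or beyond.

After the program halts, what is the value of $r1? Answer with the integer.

PC=0  andi  $r5, $r5, 6      | $r0=0 $r1=15 $r2=5 $r3=3 $r4=5 $r5=2 $r6=8
PC=1  beq  $r6, $r3, L7      | $r0=0 $r1=15 $r2=5 $r3=3 $r4=5 $r5=2 $r6=8  [not taken]
PC=2  and  $r2, $r4, $r1     | $r0=0 $r1=15 $r2=5 $r3=3 $r4=5 $r5=2 $r6=8
PC=3  sub  $r0, $r3, $r5     | $r0=0 $r1=15 $r2=5 $r3=3 $r4=5 $r5=2 $r6=8
PC=4  slt  $r5, $r1, $r5     | $r0=0 $r1=15 $r2=5 $r3=3 $r4=5 $r5=0 $r6=8
PC=5  bne  $r5, $r2, L10     | $r0=0 $r1=15 $r2=5 $r3=3 $r4=5 $r5=0 $r6=8  [TAKEN]
PC=6  sub  $r1, $r4, $r5     | $r0=0 $r1=5 $r2=5 $r3=3 $r4=5 $r5=0 $r6=8
PC=10 xor  $r6, $r2, $r2     | $r0=0 $r1=5 $r2=5 $r3=3 $r4=5 $r5=0 $r6=0

5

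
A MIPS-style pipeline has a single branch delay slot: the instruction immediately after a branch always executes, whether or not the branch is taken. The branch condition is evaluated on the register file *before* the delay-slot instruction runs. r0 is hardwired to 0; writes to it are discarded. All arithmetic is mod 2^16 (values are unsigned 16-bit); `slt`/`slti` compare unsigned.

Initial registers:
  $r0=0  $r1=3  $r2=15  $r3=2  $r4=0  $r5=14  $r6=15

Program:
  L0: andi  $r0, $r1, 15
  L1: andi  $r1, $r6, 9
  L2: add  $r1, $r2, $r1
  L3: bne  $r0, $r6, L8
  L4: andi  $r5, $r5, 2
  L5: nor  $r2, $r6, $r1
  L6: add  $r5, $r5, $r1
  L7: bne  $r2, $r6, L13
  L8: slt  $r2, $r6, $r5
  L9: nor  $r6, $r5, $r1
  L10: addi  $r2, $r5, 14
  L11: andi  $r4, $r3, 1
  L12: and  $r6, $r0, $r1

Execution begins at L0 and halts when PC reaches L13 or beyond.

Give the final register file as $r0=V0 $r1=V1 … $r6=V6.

PC=0  andi  $r0, $r1, 15     | $r0=0 $r1=3 $r2=15 $r3=2 $r4=0 $r5=14 $r6=15
PC=1  andi  $r1, $r6, 9      | $r0=0 $r1=9 $r2=15 $r3=2 $r4=0 $r5=14 $r6=15
PC=2  add  $r1, $r2, $r1     | $r0=0 $r1=24 $r2=15 $r3=2 $r4=0 $r5=14 $r6=15
PC=3  bne  $r0, $r6, L8      | $r0=0 $r1=24 $r2=15 $r3=2 $r4=0 $r5=14 $r6=15  [TAKEN]
PC=4  andi  $r5, $r5, 2      | $r0=0 $r1=24 $r2=15 $r3=2 $r4=0 $r5=2 $r6=15
PC=8  slt  $r2, $r6, $r5     | $r0=0 $r1=24 $r2=0 $r3=2 $r4=0 $r5=2 $r6=15
PC=9  nor  $r6, $r5, $r1     | $r0=0 $r1=24 $r2=0 $r3=2 $r4=0 $r5=2 $r6=65509
PC=10 addi  $r2, $r5, 14     | $r0=0 $r1=24 $r2=16 $r3=2 $r4=0 $r5=2 $r6=65509
PC=11 andi  $r4, $r3, 1      | $r0=0 $r1=24 $r2=16 $r3=2 $r4=0 $r5=2 $r6=65509
PC=12 and  $r6, $r0, $r1     | $r0=0 $r1=24 $r2=16 $r3=2 $r4=0 $r5=2 $r6=0

$r0=0 $r1=24 $r2=16 $r3=2 $r4=0 $r5=2 $r6=0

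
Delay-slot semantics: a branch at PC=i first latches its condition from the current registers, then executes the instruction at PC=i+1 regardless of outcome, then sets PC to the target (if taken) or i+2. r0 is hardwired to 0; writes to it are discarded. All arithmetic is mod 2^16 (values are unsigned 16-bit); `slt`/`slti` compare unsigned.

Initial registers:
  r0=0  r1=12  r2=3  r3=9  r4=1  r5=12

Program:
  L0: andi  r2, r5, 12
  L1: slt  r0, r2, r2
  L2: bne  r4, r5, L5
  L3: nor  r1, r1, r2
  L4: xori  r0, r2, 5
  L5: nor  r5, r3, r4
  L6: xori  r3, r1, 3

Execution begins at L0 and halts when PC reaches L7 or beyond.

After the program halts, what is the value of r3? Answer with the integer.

65520

  step pc=0: andi  r2, r5, 12  regs=(0,12,12,9,1,12)
  step pc=1: slt  r0, r2, r2  regs=(0,12,12,9,1,12)
  step pc=2: bne  r4, r5, L5  cond=T  regs=(0,12,12,9,1,12)
  step pc=3: nor  r1, r1, r2  regs=(0,65523,12,9,1,12)
  step pc=5: nor  r5, r3, r4  regs=(0,65523,12,9,1,65526)
  step pc=6: xori  r3, r1, 3  regs=(0,65523,12,65520,1,65526)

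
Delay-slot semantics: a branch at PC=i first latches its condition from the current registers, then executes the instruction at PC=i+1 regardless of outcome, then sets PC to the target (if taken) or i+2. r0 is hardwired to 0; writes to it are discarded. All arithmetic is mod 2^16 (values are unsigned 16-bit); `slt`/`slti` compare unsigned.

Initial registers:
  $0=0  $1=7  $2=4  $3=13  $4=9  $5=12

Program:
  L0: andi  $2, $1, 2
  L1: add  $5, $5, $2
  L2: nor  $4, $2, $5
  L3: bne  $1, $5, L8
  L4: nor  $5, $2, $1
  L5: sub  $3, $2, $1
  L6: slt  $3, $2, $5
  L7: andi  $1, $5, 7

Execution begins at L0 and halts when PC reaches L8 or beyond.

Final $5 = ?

65528

  step pc=0: andi  $2, $1, 2  regs=(0,7,2,13,9,12)
  step pc=1: add  $5, $5, $2  regs=(0,7,2,13,9,14)
  step pc=2: nor  $4, $2, $5  regs=(0,7,2,13,65521,14)
  step pc=3: bne  $1, $5, L8  cond=T  regs=(0,7,2,13,65521,14)
  step pc=4: nor  $5, $2, $1  regs=(0,7,2,13,65521,65528)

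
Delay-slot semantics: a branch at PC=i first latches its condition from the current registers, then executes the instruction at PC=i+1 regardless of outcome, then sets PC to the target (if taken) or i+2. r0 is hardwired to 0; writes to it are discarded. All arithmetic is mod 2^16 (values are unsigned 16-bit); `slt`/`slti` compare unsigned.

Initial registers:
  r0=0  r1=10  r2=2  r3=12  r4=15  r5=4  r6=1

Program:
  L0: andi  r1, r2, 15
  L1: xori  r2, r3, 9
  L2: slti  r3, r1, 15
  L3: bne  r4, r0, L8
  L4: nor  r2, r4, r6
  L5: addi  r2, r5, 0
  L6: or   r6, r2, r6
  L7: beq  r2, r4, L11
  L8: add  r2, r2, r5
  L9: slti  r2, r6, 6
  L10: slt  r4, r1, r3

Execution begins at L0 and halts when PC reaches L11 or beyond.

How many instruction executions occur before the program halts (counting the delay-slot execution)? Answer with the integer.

#0 andi  r1, r2, 15 ; 0/2/2/12/15/4/1
#1 xori  r2, r3, 9 ; 0/2/5/12/15/4/1
#2 slti  r3, r1, 15 ; 0/2/5/1/15/4/1
#3 bne  r4, r0, L8 ; 0/2/5/1/15/4/1 ; →target
#4 nor  r2, r4, r6 ; 0/2/65520/1/15/4/1
#8 add  r2, r2, r5 ; 0/2/65524/1/15/4/1
#9 slti  r2, r6, 6 ; 0/2/1/1/15/4/1
#10 slt  r4, r1, r3 ; 0/2/1/1/0/4/1

8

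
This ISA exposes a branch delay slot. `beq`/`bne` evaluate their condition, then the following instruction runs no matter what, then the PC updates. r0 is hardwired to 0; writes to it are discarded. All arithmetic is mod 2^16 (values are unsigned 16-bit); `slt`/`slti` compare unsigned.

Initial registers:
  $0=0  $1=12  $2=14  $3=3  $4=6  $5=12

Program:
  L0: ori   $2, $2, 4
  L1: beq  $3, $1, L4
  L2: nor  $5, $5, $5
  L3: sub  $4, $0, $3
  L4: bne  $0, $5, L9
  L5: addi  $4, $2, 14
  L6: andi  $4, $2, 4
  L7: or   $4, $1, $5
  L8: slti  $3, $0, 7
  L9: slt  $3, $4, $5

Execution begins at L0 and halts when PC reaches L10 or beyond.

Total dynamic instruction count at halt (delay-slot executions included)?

PC=0  ori   $2, $2, 4        | $0=0 $1=12 $2=14 $3=3 $4=6 $5=12
PC=1  beq  $3, $1, L4        | $0=0 $1=12 $2=14 $3=3 $4=6 $5=12  [not taken]
PC=2  nor  $5, $5, $5        | $0=0 $1=12 $2=14 $3=3 $4=6 $5=65523
PC=3  sub  $4, $0, $3        | $0=0 $1=12 $2=14 $3=3 $4=65533 $5=65523
PC=4  bne  $0, $5, L9        | $0=0 $1=12 $2=14 $3=3 $4=65533 $5=65523  [TAKEN]
PC=5  addi  $4, $2, 14       | $0=0 $1=12 $2=14 $3=3 $4=28 $5=65523
PC=9  slt  $3, $4, $5        | $0=0 $1=12 $2=14 $3=1 $4=28 $5=65523

7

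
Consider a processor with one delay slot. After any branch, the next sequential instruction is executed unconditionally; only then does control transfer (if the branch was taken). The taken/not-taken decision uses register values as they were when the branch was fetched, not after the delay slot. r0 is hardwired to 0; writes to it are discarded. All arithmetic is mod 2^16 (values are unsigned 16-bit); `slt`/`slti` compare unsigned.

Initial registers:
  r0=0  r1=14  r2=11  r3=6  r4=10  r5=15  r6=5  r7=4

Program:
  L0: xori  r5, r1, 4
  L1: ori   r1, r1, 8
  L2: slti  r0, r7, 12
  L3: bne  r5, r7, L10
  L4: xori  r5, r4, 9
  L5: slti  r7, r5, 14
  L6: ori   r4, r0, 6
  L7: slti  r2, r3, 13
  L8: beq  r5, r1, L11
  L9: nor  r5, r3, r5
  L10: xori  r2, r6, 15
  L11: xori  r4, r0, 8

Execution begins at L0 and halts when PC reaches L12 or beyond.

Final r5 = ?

[0] xori  r5, r1, 4  →  {r0:0, r1:14, r2:11, r3:6, r4:10, r5:10, r6:5, r7:4}
[1] ori   r1, r1, 8  →  {r0:0, r1:14, r2:11, r3:6, r4:10, r5:10, r6:5, r7:4}
[2] slti  r0, r7, 12  →  {r0:0, r1:14, r2:11, r3:6, r4:10, r5:10, r6:5, r7:4}
[3] bne  r5, r7, L10  →  {r0:0, r1:14, r2:11, r3:6, r4:10, r5:10, r6:5, r7:4}  ⟨branch taken⟩
[4] xori  r5, r4, 9  →  {r0:0, r1:14, r2:11, r3:6, r4:10, r5:3, r6:5, r7:4}
[10] xori  r2, r6, 15  →  {r0:0, r1:14, r2:10, r3:6, r4:10, r5:3, r6:5, r7:4}
[11] xori  r4, r0, 8  →  {r0:0, r1:14, r2:10, r3:6, r4:8, r5:3, r6:5, r7:4}

3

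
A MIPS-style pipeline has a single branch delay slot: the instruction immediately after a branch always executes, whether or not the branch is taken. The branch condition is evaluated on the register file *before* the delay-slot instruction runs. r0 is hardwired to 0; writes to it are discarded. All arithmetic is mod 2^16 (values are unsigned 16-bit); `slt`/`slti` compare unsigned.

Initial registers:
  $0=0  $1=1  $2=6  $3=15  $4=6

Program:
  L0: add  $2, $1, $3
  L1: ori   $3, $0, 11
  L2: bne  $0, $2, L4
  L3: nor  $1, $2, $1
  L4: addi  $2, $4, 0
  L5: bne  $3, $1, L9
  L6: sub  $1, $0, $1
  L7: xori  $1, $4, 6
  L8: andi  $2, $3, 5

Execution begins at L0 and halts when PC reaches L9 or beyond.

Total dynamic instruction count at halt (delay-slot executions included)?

#0 add  $2, $1, $3 ; 0/1/16/15/6
#1 ori   $3, $0, 11 ; 0/1/16/11/6
#2 bne  $0, $2, L4 ; 0/1/16/11/6 ; →target
#3 nor  $1, $2, $1 ; 0/65518/16/11/6
#4 addi  $2, $4, 0 ; 0/65518/6/11/6
#5 bne  $3, $1, L9 ; 0/65518/6/11/6 ; →target
#6 sub  $1, $0, $1 ; 0/18/6/11/6

7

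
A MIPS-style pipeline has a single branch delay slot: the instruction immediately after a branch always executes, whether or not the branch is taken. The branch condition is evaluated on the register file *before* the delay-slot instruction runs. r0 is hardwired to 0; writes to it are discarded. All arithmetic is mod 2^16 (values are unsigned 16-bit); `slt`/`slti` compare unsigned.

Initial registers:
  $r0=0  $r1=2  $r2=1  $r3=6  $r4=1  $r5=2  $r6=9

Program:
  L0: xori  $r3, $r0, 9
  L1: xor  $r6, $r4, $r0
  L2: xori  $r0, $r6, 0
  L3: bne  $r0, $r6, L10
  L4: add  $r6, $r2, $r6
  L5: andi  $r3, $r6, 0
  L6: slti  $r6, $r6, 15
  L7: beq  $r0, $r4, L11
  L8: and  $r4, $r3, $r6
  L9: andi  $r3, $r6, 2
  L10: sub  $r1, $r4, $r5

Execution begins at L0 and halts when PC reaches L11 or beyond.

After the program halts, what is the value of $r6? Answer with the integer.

  step pc=0: xori  $r3, $r0, 9  regs=(0,2,1,9,1,2,9)
  step pc=1: xor  $r6, $r4, $r0  regs=(0,2,1,9,1,2,1)
  step pc=2: xori  $r0, $r6, 0  regs=(0,2,1,9,1,2,1)
  step pc=3: bne  $r0, $r6, L10  cond=T  regs=(0,2,1,9,1,2,1)
  step pc=4: add  $r6, $r2, $r6  regs=(0,2,1,9,1,2,2)
  step pc=10: sub  $r1, $r4, $r5  regs=(0,65535,1,9,1,2,2)

2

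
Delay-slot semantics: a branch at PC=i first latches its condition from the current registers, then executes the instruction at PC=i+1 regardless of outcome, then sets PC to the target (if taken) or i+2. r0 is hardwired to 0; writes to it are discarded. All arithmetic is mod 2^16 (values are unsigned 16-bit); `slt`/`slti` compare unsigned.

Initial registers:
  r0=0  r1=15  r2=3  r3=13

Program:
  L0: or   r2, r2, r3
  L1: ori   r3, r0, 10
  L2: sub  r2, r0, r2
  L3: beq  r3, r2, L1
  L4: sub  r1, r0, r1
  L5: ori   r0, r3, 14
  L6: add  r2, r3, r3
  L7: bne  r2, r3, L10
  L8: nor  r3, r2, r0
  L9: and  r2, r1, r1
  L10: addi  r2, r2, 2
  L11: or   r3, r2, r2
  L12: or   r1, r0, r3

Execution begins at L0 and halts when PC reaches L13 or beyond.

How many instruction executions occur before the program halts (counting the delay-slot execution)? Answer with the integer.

12

[0] or   r2, r2, r3  →  {r0:0, r1:15, r2:15, r3:13}
[1] ori   r3, r0, 10  →  {r0:0, r1:15, r2:15, r3:10}
[2] sub  r2, r0, r2  →  {r0:0, r1:15, r2:65521, r3:10}
[3] beq  r3, r2, L1  →  {r0:0, r1:15, r2:65521, r3:10}  ⟨branch fallthrough⟩
[4] sub  r1, r0, r1  →  {r0:0, r1:65521, r2:65521, r3:10}
[5] ori   r0, r3, 14  →  {r0:0, r1:65521, r2:65521, r3:10}
[6] add  r2, r3, r3  →  {r0:0, r1:65521, r2:20, r3:10}
[7] bne  r2, r3, L10  →  {r0:0, r1:65521, r2:20, r3:10}  ⟨branch taken⟩
[8] nor  r3, r2, r0  →  {r0:0, r1:65521, r2:20, r3:65515}
[10] addi  r2, r2, 2  →  {r0:0, r1:65521, r2:22, r3:65515}
[11] or   r3, r2, r2  →  {r0:0, r1:65521, r2:22, r3:22}
[12] or   r1, r0, r3  →  {r0:0, r1:22, r2:22, r3:22}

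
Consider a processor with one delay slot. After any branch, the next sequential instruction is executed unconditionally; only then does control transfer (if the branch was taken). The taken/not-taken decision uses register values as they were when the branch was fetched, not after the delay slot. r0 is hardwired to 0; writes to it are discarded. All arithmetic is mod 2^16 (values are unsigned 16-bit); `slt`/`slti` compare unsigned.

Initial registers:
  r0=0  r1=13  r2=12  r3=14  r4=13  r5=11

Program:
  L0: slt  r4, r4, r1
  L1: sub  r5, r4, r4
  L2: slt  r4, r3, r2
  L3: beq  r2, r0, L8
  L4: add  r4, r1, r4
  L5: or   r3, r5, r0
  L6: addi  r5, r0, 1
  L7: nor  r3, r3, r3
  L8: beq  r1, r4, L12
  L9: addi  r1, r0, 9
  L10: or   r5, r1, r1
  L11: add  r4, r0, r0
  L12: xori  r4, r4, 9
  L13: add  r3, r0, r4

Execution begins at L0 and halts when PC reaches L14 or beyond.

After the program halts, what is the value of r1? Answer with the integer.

  step pc=0: slt  r4, r4, r1  regs=(0,13,12,14,0,11)
  step pc=1: sub  r5, r4, r4  regs=(0,13,12,14,0,0)
  step pc=2: slt  r4, r3, r2  regs=(0,13,12,14,0,0)
  step pc=3: beq  r2, r0, L8  cond=F  regs=(0,13,12,14,0,0)
  step pc=4: add  r4, r1, r4  regs=(0,13,12,14,13,0)
  step pc=5: or   r3, r5, r0  regs=(0,13,12,0,13,0)
  step pc=6: addi  r5, r0, 1  regs=(0,13,12,0,13,1)
  step pc=7: nor  r3, r3, r3  regs=(0,13,12,65535,13,1)
  step pc=8: beq  r1, r4, L12  cond=T  regs=(0,13,12,65535,13,1)
  step pc=9: addi  r1, r0, 9  regs=(0,9,12,65535,13,1)
  step pc=12: xori  r4, r4, 9  regs=(0,9,12,65535,4,1)
  step pc=13: add  r3, r0, r4  regs=(0,9,12,4,4,1)

9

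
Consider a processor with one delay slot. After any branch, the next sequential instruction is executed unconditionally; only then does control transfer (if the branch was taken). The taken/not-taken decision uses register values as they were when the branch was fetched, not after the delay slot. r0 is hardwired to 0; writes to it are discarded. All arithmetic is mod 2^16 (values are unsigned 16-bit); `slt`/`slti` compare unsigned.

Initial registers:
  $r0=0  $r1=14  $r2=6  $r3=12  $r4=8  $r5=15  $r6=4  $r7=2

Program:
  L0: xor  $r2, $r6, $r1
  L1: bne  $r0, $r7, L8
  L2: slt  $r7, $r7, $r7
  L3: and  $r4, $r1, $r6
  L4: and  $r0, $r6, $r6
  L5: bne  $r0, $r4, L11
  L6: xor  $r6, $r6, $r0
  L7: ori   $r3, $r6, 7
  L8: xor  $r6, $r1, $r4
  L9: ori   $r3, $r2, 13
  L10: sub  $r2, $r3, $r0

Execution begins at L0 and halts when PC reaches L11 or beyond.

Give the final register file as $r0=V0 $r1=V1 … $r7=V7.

#0 xor  $r2, $r6, $r1 ; 0/14/10/12/8/15/4/2
#1 bne  $r0, $r7, L8 ; 0/14/10/12/8/15/4/2 ; →target
#2 slt  $r7, $r7, $r7 ; 0/14/10/12/8/15/4/0
#8 xor  $r6, $r1, $r4 ; 0/14/10/12/8/15/6/0
#9 ori   $r3, $r2, 13 ; 0/14/10/15/8/15/6/0
#10 sub  $r2, $r3, $r0 ; 0/14/15/15/8/15/6/0

$r0=0 $r1=14 $r2=15 $r3=15 $r4=8 $r5=15 $r6=6 $r7=0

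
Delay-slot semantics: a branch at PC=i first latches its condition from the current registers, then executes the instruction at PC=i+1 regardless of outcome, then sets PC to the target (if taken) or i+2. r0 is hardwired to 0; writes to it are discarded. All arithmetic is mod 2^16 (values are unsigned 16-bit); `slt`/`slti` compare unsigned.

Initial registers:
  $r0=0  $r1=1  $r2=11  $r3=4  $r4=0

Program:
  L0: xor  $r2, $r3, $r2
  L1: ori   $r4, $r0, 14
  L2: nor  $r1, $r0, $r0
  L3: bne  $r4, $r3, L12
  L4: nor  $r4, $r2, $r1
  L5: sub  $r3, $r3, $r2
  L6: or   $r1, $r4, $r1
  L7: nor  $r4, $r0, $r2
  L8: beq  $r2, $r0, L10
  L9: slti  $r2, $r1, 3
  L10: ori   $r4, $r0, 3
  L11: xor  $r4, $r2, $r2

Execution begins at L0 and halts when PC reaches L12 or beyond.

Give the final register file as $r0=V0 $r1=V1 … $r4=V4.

$r0=0 $r1=65535 $r2=15 $r3=4 $r4=0

#0 xor  $r2, $r3, $r2 ; 0/1/15/4/0
#1 ori   $r4, $r0, 14 ; 0/1/15/4/14
#2 nor  $r1, $r0, $r0 ; 0/65535/15/4/14
#3 bne  $r4, $r3, L12 ; 0/65535/15/4/14 ; →target
#4 nor  $r4, $r2, $r1 ; 0/65535/15/4/0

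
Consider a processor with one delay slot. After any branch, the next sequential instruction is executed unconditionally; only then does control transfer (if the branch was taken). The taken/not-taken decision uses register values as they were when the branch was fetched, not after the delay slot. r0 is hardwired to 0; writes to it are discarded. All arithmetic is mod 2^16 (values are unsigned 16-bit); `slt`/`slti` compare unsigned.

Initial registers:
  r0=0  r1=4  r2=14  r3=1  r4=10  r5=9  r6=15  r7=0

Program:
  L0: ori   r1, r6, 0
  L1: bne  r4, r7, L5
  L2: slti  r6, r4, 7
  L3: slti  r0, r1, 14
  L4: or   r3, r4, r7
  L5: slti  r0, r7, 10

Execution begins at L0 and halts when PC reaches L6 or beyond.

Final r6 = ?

#0 ori   r1, r6, 0 ; 0/15/14/1/10/9/15/0
#1 bne  r4, r7, L5 ; 0/15/14/1/10/9/15/0 ; →target
#2 slti  r6, r4, 7 ; 0/15/14/1/10/9/0/0
#5 slti  r0, r7, 10 ; 0/15/14/1/10/9/0/0

0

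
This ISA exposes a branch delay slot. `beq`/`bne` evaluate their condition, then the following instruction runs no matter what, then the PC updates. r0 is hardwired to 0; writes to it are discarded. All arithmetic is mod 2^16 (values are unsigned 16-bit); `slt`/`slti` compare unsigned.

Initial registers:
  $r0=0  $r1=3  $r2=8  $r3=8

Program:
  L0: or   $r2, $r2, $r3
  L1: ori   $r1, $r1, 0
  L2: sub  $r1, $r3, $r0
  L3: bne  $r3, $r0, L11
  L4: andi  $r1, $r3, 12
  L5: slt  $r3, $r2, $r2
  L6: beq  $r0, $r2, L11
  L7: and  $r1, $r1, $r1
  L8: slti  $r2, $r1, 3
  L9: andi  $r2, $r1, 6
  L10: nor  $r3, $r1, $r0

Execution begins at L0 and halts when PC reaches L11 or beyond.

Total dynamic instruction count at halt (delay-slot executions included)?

5

#0 or   $r2, $r2, $r3 ; 0/3/8/8
#1 ori   $r1, $r1, 0 ; 0/3/8/8
#2 sub  $r1, $r3, $r0 ; 0/8/8/8
#3 bne  $r3, $r0, L11 ; 0/8/8/8 ; →target
#4 andi  $r1, $r3, 12 ; 0/8/8/8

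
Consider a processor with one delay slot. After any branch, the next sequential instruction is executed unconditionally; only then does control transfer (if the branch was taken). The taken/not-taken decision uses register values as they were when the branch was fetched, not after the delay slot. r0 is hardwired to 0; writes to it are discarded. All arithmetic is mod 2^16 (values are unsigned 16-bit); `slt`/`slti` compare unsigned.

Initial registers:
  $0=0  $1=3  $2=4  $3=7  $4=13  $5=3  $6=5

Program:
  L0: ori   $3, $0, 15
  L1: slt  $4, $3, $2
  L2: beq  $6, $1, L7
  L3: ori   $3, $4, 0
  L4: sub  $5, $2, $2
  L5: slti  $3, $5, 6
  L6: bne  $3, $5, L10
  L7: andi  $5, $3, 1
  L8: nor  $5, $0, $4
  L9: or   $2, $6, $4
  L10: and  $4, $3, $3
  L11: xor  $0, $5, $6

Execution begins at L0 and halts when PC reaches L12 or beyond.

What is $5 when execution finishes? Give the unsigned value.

1

  step pc=0: ori   $3, $0, 15  regs=(0,3,4,15,13,3,5)
  step pc=1: slt  $4, $3, $2  regs=(0,3,4,15,0,3,5)
  step pc=2: beq  $6, $1, L7  cond=F  regs=(0,3,4,15,0,3,5)
  step pc=3: ori   $3, $4, 0  regs=(0,3,4,0,0,3,5)
  step pc=4: sub  $5, $2, $2  regs=(0,3,4,0,0,0,5)
  step pc=5: slti  $3, $5, 6  regs=(0,3,4,1,0,0,5)
  step pc=6: bne  $3, $5, L10  cond=T  regs=(0,3,4,1,0,0,5)
  step pc=7: andi  $5, $3, 1  regs=(0,3,4,1,0,1,5)
  step pc=10: and  $4, $3, $3  regs=(0,3,4,1,1,1,5)
  step pc=11: xor  $0, $5, $6  regs=(0,3,4,1,1,1,5)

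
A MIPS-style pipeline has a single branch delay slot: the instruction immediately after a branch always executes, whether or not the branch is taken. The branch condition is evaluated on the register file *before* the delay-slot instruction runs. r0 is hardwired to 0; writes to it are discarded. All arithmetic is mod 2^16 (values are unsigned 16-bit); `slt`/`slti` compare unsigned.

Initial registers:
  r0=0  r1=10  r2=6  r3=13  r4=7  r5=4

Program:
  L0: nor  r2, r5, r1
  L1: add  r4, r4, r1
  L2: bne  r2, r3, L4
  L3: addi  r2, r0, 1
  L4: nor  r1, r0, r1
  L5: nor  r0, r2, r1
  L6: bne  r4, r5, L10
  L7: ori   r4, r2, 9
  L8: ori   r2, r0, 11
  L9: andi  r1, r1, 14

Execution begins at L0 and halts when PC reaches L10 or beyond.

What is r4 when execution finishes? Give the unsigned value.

9

  step pc=0: nor  r2, r5, r1  regs=(0,10,65521,13,7,4)
  step pc=1: add  r4, r4, r1  regs=(0,10,65521,13,17,4)
  step pc=2: bne  r2, r3, L4  cond=T  regs=(0,10,65521,13,17,4)
  step pc=3: addi  r2, r0, 1  regs=(0,10,1,13,17,4)
  step pc=4: nor  r1, r0, r1  regs=(0,65525,1,13,17,4)
  step pc=5: nor  r0, r2, r1  regs=(0,65525,1,13,17,4)
  step pc=6: bne  r4, r5, L10  cond=T  regs=(0,65525,1,13,17,4)
  step pc=7: ori   r4, r2, 9  regs=(0,65525,1,13,9,4)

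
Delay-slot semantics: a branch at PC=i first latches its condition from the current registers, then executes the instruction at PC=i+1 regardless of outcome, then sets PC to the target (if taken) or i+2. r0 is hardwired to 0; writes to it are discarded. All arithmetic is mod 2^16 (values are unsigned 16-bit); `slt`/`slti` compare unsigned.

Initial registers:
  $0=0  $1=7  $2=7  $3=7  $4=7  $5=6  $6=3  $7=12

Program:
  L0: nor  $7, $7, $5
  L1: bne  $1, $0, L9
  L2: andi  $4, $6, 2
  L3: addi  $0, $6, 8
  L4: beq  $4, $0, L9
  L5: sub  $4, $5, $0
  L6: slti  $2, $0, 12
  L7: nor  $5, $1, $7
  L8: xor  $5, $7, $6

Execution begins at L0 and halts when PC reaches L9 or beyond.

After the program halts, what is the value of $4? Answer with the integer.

#0 nor  $7, $7, $5 ; 0/7/7/7/7/6/3/65521
#1 bne  $1, $0, L9 ; 0/7/7/7/7/6/3/65521 ; →target
#2 andi  $4, $6, 2 ; 0/7/7/7/2/6/3/65521

2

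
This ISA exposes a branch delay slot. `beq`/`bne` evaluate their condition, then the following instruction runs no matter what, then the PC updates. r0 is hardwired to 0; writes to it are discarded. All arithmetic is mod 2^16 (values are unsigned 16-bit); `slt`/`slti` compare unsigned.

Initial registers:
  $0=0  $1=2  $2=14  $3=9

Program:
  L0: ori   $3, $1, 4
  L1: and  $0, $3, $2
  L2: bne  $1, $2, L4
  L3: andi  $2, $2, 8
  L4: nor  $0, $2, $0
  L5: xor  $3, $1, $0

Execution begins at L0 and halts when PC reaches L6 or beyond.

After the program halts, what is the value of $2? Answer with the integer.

8

[0] ori   $3, $1, 4  →  {$0:0, $1:2, $2:14, $3:6}
[1] and  $0, $3, $2  →  {$0:0, $1:2, $2:14, $3:6}
[2] bne  $1, $2, L4  →  {$0:0, $1:2, $2:14, $3:6}  ⟨branch taken⟩
[3] andi  $2, $2, 8  →  {$0:0, $1:2, $2:8, $3:6}
[4] nor  $0, $2, $0  →  {$0:0, $1:2, $2:8, $3:6}
[5] xor  $3, $1, $0  →  {$0:0, $1:2, $2:8, $3:2}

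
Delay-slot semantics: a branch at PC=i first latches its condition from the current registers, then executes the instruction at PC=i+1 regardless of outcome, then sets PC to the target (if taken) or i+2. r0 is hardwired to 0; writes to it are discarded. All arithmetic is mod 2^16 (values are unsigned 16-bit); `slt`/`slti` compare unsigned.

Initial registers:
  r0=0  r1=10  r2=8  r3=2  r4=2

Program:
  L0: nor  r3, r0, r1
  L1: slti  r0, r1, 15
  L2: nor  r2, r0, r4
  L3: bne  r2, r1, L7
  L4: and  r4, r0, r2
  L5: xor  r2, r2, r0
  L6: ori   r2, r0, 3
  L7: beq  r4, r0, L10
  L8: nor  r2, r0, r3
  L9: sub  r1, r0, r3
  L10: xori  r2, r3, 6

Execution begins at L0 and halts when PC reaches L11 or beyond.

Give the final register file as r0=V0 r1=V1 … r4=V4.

r0=0 r1=10 r2=65523 r3=65525 r4=0

[0] nor  r3, r0, r1  →  {r0:0, r1:10, r2:8, r3:65525, r4:2}
[1] slti  r0, r1, 15  →  {r0:0, r1:10, r2:8, r3:65525, r4:2}
[2] nor  r2, r0, r4  →  {r0:0, r1:10, r2:65533, r3:65525, r4:2}
[3] bne  r2, r1, L7  →  {r0:0, r1:10, r2:65533, r3:65525, r4:2}  ⟨branch taken⟩
[4] and  r4, r0, r2  →  {r0:0, r1:10, r2:65533, r3:65525, r4:0}
[7] beq  r4, r0, L10  →  {r0:0, r1:10, r2:65533, r3:65525, r4:0}  ⟨branch taken⟩
[8] nor  r2, r0, r3  →  {r0:0, r1:10, r2:10, r3:65525, r4:0}
[10] xori  r2, r3, 6  →  {r0:0, r1:10, r2:65523, r3:65525, r4:0}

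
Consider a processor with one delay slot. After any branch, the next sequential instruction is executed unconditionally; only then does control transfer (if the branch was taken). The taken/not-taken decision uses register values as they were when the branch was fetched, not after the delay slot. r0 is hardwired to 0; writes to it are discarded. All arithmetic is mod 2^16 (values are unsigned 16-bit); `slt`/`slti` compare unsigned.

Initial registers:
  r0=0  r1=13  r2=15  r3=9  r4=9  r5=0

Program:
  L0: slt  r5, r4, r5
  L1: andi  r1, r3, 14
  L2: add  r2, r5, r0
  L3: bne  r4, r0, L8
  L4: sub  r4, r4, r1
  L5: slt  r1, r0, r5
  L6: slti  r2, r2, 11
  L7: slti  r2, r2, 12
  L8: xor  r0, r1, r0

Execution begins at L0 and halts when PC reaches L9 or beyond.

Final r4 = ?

1

PC=0  slt  r5, r4, r5        | r0=0 r1=13 r2=15 r3=9 r4=9 r5=0
PC=1  andi  r1, r3, 14       | r0=0 r1=8 r2=15 r3=9 r4=9 r5=0
PC=2  add  r2, r5, r0        | r0=0 r1=8 r2=0 r3=9 r4=9 r5=0
PC=3  bne  r4, r0, L8        | r0=0 r1=8 r2=0 r3=9 r4=9 r5=0  [TAKEN]
PC=4  sub  r4, r4, r1        | r0=0 r1=8 r2=0 r3=9 r4=1 r5=0
PC=8  xor  r0, r1, r0        | r0=0 r1=8 r2=0 r3=9 r4=1 r5=0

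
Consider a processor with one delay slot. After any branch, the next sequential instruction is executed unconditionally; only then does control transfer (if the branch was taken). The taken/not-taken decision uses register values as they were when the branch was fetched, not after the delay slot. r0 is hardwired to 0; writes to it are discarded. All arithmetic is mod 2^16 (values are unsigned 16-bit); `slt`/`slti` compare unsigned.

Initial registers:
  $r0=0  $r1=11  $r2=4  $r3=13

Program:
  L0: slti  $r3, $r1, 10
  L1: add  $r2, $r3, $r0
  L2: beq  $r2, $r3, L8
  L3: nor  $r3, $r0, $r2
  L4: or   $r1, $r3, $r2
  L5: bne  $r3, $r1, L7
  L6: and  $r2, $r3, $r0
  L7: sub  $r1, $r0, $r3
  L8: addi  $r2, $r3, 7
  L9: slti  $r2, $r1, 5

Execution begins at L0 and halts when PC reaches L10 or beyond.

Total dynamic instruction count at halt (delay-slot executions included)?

6

[0] slti  $r3, $r1, 10  →  {$r0:0, $r1:11, $r2:4, $r3:0}
[1] add  $r2, $r3, $r0  →  {$r0:0, $r1:11, $r2:0, $r3:0}
[2] beq  $r2, $r3, L8  →  {$r0:0, $r1:11, $r2:0, $r3:0}  ⟨branch taken⟩
[3] nor  $r3, $r0, $r2  →  {$r0:0, $r1:11, $r2:0, $r3:65535}
[8] addi  $r2, $r3, 7  →  {$r0:0, $r1:11, $r2:6, $r3:65535}
[9] slti  $r2, $r1, 5  →  {$r0:0, $r1:11, $r2:0, $r3:65535}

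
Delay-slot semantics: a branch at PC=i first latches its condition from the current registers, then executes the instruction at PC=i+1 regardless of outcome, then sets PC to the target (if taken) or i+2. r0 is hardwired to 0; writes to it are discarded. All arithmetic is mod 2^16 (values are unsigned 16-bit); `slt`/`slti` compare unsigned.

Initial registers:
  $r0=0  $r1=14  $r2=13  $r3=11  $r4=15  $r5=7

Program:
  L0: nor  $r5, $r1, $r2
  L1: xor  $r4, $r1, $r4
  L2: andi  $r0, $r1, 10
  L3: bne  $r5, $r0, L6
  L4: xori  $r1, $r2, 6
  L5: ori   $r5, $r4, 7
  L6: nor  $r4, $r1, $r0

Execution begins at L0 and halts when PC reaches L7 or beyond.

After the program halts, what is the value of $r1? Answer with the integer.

[0] nor  $r5, $r1, $r2  →  {$r0:0, $r1:14, $r2:13, $r3:11, $r4:15, $r5:65520}
[1] xor  $r4, $r1, $r4  →  {$r0:0, $r1:14, $r2:13, $r3:11, $r4:1, $r5:65520}
[2] andi  $r0, $r1, 10  →  {$r0:0, $r1:14, $r2:13, $r3:11, $r4:1, $r5:65520}
[3] bne  $r5, $r0, L6  →  {$r0:0, $r1:14, $r2:13, $r3:11, $r4:1, $r5:65520}  ⟨branch taken⟩
[4] xori  $r1, $r2, 6  →  {$r0:0, $r1:11, $r2:13, $r3:11, $r4:1, $r5:65520}
[6] nor  $r4, $r1, $r0  →  {$r0:0, $r1:11, $r2:13, $r3:11, $r4:65524, $r5:65520}

11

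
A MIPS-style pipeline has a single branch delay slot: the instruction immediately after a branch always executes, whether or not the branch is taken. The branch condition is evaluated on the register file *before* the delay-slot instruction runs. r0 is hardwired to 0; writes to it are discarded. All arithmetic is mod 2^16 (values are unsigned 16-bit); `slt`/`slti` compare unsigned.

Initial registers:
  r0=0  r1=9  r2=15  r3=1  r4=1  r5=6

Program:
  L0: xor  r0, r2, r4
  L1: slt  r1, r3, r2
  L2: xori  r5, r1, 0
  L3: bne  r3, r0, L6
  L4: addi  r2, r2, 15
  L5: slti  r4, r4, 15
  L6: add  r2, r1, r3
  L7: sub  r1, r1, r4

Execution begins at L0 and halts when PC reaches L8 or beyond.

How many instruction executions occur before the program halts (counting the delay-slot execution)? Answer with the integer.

7

  step pc=0: xor  r0, r2, r4  regs=(0,9,15,1,1,6)
  step pc=1: slt  r1, r3, r2  regs=(0,1,15,1,1,6)
  step pc=2: xori  r5, r1, 0  regs=(0,1,15,1,1,1)
  step pc=3: bne  r3, r0, L6  cond=T  regs=(0,1,15,1,1,1)
  step pc=4: addi  r2, r2, 15  regs=(0,1,30,1,1,1)
  step pc=6: add  r2, r1, r3  regs=(0,1,2,1,1,1)
  step pc=7: sub  r1, r1, r4  regs=(0,0,2,1,1,1)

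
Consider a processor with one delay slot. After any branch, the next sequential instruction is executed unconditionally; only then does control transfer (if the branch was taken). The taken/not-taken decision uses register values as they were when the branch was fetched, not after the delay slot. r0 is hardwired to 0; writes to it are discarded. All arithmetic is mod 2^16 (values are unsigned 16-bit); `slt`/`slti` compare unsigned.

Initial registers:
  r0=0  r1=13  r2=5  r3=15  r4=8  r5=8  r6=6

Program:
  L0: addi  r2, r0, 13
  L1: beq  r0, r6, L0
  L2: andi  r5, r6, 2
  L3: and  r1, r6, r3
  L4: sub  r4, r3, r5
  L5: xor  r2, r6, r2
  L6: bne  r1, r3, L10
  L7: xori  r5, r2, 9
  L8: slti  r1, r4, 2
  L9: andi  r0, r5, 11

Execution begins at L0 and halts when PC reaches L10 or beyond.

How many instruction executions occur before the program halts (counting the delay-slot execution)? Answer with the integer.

8

#0 addi  r2, r0, 13 ; 0/13/13/15/8/8/6
#1 beq  r0, r6, L0 ; 0/13/13/15/8/8/6 ; →fallthru
#2 andi  r5, r6, 2 ; 0/13/13/15/8/2/6
#3 and  r1, r6, r3 ; 0/6/13/15/8/2/6
#4 sub  r4, r3, r5 ; 0/6/13/15/13/2/6
#5 xor  r2, r6, r2 ; 0/6/11/15/13/2/6
#6 bne  r1, r3, L10 ; 0/6/11/15/13/2/6 ; →target
#7 xori  r5, r2, 9 ; 0/6/11/15/13/2/6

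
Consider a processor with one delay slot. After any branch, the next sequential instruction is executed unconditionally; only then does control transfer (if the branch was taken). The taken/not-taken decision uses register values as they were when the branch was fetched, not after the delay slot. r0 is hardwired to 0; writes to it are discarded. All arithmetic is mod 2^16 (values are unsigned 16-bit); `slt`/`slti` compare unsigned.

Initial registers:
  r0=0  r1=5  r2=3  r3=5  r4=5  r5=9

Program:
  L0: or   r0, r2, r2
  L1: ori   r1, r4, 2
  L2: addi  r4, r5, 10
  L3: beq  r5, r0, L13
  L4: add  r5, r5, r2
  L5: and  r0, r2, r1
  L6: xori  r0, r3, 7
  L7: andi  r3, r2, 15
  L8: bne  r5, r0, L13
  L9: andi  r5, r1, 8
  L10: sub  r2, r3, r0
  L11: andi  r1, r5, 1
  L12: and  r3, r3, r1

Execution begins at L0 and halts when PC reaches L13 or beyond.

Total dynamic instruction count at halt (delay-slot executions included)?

10

PC=0  or   r0, r2, r2        | r0=0 r1=5 r2=3 r3=5 r4=5 r5=9
PC=1  ori   r1, r4, 2        | r0=0 r1=7 r2=3 r3=5 r4=5 r5=9
PC=2  addi  r4, r5, 10       | r0=0 r1=7 r2=3 r3=5 r4=19 r5=9
PC=3  beq  r5, r0, L13       | r0=0 r1=7 r2=3 r3=5 r4=19 r5=9  [not taken]
PC=4  add  r5, r5, r2        | r0=0 r1=7 r2=3 r3=5 r4=19 r5=12
PC=5  and  r0, r2, r1        | r0=0 r1=7 r2=3 r3=5 r4=19 r5=12
PC=6  xori  r0, r3, 7        | r0=0 r1=7 r2=3 r3=5 r4=19 r5=12
PC=7  andi  r3, r2, 15       | r0=0 r1=7 r2=3 r3=3 r4=19 r5=12
PC=8  bne  r5, r0, L13       | r0=0 r1=7 r2=3 r3=3 r4=19 r5=12  [TAKEN]
PC=9  andi  r5, r1, 8        | r0=0 r1=7 r2=3 r3=3 r4=19 r5=0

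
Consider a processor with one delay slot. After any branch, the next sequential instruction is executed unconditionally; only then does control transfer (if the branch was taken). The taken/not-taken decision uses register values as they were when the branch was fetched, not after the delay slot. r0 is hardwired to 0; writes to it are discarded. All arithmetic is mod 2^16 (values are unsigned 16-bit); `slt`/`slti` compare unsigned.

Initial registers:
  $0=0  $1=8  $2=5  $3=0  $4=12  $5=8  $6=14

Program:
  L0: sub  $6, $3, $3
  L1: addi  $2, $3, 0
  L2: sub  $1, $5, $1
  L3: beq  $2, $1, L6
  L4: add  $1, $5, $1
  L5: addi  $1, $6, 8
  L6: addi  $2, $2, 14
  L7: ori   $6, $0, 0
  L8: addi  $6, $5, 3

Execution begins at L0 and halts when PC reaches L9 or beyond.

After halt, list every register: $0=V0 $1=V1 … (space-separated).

[0] sub  $6, $3, $3  →  {$0:0, $1:8, $2:5, $3:0, $4:12, $5:8, $6:0}
[1] addi  $2, $3, 0  →  {$0:0, $1:8, $2:0, $3:0, $4:12, $5:8, $6:0}
[2] sub  $1, $5, $1  →  {$0:0, $1:0, $2:0, $3:0, $4:12, $5:8, $6:0}
[3] beq  $2, $1, L6  →  {$0:0, $1:0, $2:0, $3:0, $4:12, $5:8, $6:0}  ⟨branch taken⟩
[4] add  $1, $5, $1  →  {$0:0, $1:8, $2:0, $3:0, $4:12, $5:8, $6:0}
[6] addi  $2, $2, 14  →  {$0:0, $1:8, $2:14, $3:0, $4:12, $5:8, $6:0}
[7] ori   $6, $0, 0  →  {$0:0, $1:8, $2:14, $3:0, $4:12, $5:8, $6:0}
[8] addi  $6, $5, 3  →  {$0:0, $1:8, $2:14, $3:0, $4:12, $5:8, $6:11}

$0=0 $1=8 $2=14 $3=0 $4=12 $5=8 $6=11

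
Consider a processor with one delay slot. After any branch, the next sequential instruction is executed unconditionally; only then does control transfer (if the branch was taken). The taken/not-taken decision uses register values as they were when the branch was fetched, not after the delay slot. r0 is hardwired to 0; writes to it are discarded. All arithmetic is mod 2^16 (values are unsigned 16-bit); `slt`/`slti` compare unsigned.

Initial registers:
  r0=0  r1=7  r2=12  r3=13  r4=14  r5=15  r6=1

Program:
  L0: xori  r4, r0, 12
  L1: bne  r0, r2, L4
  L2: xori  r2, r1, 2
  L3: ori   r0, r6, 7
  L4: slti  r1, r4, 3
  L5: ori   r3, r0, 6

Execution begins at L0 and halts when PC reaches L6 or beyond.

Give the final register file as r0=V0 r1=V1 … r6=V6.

r0=0 r1=0 r2=5 r3=6 r4=12 r5=15 r6=1

PC=0  xori  r4, r0, 12       | r0=0 r1=7 r2=12 r3=13 r4=12 r5=15 r6=1
PC=1  bne  r0, r2, L4        | r0=0 r1=7 r2=12 r3=13 r4=12 r5=15 r6=1  [TAKEN]
PC=2  xori  r2, r1, 2        | r0=0 r1=7 r2=5 r3=13 r4=12 r5=15 r6=1
PC=4  slti  r1, r4, 3        | r0=0 r1=0 r2=5 r3=13 r4=12 r5=15 r6=1
PC=5  ori   r3, r0, 6        | r0=0 r1=0 r2=5 r3=6 r4=12 r5=15 r6=1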